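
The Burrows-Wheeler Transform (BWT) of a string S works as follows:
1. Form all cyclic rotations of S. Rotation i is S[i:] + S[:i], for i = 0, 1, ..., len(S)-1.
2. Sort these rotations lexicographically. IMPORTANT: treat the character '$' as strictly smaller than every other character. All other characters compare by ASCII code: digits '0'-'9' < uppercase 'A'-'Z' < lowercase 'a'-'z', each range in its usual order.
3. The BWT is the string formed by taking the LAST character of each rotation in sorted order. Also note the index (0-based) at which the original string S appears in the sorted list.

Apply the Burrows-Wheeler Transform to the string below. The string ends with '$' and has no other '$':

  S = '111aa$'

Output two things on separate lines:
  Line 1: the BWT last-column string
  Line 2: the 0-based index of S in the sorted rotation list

All 6 rotations (rotation i = S[i:]+S[:i]):
  rot[0] = 111aa$
  rot[1] = 11aa$1
  rot[2] = 1aa$11
  rot[3] = aa$111
  rot[4] = a$111a
  rot[5] = $111aa
Sorted (with $ < everything):
  sorted[0] = $111aa  (last char: 'a')
  sorted[1] = 111aa$  (last char: '$')
  sorted[2] = 11aa$1  (last char: '1')
  sorted[3] = 1aa$11  (last char: '1')
  sorted[4] = a$111a  (last char: 'a')
  sorted[5] = aa$111  (last char: '1')
Last column: a$11a1
Original string S is at sorted index 1

Answer: a$11a1
1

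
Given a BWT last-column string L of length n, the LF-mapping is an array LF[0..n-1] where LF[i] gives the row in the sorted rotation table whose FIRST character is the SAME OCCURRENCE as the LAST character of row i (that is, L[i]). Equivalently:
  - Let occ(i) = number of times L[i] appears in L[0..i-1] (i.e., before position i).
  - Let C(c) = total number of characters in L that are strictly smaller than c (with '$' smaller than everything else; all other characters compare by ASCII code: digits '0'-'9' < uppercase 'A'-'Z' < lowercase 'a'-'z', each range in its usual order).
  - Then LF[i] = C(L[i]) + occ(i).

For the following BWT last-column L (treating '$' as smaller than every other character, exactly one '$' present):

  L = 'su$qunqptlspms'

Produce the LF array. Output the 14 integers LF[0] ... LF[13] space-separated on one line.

Char counts: '$':1, 'l':1, 'm':1, 'n':1, 'p':2, 'q':2, 's':3, 't':1, 'u':2
C (first-col start): C('$')=0, C('l')=1, C('m')=2, C('n')=3, C('p')=4, C('q')=6, C('s')=8, C('t')=11, C('u')=12
L[0]='s': occ=0, LF[0]=C('s')+0=8+0=8
L[1]='u': occ=0, LF[1]=C('u')+0=12+0=12
L[2]='$': occ=0, LF[2]=C('$')+0=0+0=0
L[3]='q': occ=0, LF[3]=C('q')+0=6+0=6
L[4]='u': occ=1, LF[4]=C('u')+1=12+1=13
L[5]='n': occ=0, LF[5]=C('n')+0=3+0=3
L[6]='q': occ=1, LF[6]=C('q')+1=6+1=7
L[7]='p': occ=0, LF[7]=C('p')+0=4+0=4
L[8]='t': occ=0, LF[8]=C('t')+0=11+0=11
L[9]='l': occ=0, LF[9]=C('l')+0=1+0=1
L[10]='s': occ=1, LF[10]=C('s')+1=8+1=9
L[11]='p': occ=1, LF[11]=C('p')+1=4+1=5
L[12]='m': occ=0, LF[12]=C('m')+0=2+0=2
L[13]='s': occ=2, LF[13]=C('s')+2=8+2=10

Answer: 8 12 0 6 13 3 7 4 11 1 9 5 2 10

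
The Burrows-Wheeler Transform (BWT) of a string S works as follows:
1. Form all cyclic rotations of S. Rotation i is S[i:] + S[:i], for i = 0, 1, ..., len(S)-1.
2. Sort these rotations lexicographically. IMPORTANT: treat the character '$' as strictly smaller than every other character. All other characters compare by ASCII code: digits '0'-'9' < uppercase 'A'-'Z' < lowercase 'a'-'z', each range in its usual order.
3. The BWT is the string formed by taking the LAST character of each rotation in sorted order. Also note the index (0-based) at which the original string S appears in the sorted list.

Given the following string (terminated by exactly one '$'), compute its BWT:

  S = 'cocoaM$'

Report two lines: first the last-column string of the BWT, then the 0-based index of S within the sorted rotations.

All 7 rotations (rotation i = S[i:]+S[:i]):
  rot[0] = cocoaM$
  rot[1] = ocoaM$c
  rot[2] = coaM$co
  rot[3] = oaM$coc
  rot[4] = aM$coco
  rot[5] = M$cocoa
  rot[6] = $cocoaM
Sorted (with $ < everything):
  sorted[0] = $cocoaM  (last char: 'M')
  sorted[1] = M$cocoa  (last char: 'a')
  sorted[2] = aM$coco  (last char: 'o')
  sorted[3] = coaM$co  (last char: 'o')
  sorted[4] = cocoaM$  (last char: '$')
  sorted[5] = oaM$coc  (last char: 'c')
  sorted[6] = ocoaM$c  (last char: 'c')
Last column: Maoo$cc
Original string S is at sorted index 4

Answer: Maoo$cc
4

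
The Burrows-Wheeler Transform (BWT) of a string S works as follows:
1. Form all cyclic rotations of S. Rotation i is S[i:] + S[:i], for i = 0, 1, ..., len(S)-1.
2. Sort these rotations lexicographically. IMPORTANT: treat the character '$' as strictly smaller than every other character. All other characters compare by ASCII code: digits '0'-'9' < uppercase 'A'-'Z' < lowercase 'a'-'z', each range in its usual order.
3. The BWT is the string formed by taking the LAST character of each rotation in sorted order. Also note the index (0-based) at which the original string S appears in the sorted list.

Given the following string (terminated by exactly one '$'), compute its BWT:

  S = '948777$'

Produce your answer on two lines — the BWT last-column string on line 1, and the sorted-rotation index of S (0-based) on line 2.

All 7 rotations (rotation i = S[i:]+S[:i]):
  rot[0] = 948777$
  rot[1] = 48777$9
  rot[2] = 8777$94
  rot[3] = 777$948
  rot[4] = 77$9487
  rot[5] = 7$94877
  rot[6] = $948777
Sorted (with $ < everything):
  sorted[0] = $948777  (last char: '7')
  sorted[1] = 48777$9  (last char: '9')
  sorted[2] = 7$94877  (last char: '7')
  sorted[3] = 77$9487  (last char: '7')
  sorted[4] = 777$948  (last char: '8')
  sorted[5] = 8777$94  (last char: '4')
  sorted[6] = 948777$  (last char: '$')
Last column: 797784$
Original string S is at sorted index 6

Answer: 797784$
6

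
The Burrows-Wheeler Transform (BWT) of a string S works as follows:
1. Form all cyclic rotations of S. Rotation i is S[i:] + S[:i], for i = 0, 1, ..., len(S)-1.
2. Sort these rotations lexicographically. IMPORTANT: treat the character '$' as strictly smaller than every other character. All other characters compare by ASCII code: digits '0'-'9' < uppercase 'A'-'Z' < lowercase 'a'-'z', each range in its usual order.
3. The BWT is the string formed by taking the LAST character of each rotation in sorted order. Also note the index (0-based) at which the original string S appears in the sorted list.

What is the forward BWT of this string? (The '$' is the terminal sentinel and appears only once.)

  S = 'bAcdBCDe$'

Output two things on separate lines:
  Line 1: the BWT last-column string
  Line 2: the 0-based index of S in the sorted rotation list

All 9 rotations (rotation i = S[i:]+S[:i]):
  rot[0] = bAcdBCDe$
  rot[1] = AcdBCDe$b
  rot[2] = cdBCDe$bA
  rot[3] = dBCDe$bAc
  rot[4] = BCDe$bAcd
  rot[5] = CDe$bAcdB
  rot[6] = De$bAcdBC
  rot[7] = e$bAcdBCD
  rot[8] = $bAcdBCDe
Sorted (with $ < everything):
  sorted[0] = $bAcdBCDe  (last char: 'e')
  sorted[1] = AcdBCDe$b  (last char: 'b')
  sorted[2] = BCDe$bAcd  (last char: 'd')
  sorted[3] = CDe$bAcdB  (last char: 'B')
  sorted[4] = De$bAcdBC  (last char: 'C')
  sorted[5] = bAcdBCDe$  (last char: '$')
  sorted[6] = cdBCDe$bA  (last char: 'A')
  sorted[7] = dBCDe$bAc  (last char: 'c')
  sorted[8] = e$bAcdBCD  (last char: 'D')
Last column: ebdBC$AcD
Original string S is at sorted index 5

Answer: ebdBC$AcD
5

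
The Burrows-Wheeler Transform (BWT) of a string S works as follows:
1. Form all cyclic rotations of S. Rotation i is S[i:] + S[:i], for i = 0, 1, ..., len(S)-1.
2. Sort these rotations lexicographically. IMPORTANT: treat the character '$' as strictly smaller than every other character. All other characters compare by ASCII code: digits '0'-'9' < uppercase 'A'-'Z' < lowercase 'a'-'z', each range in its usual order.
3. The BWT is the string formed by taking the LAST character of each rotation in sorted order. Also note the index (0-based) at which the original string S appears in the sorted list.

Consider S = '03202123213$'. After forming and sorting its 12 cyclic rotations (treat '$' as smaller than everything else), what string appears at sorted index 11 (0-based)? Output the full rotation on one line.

Answer: 3213$0320212

Derivation:
All 12 rotations (rotation i = S[i:]+S[:i]):
  rot[0] = 03202123213$
  rot[1] = 3202123213$0
  rot[2] = 202123213$03
  rot[3] = 02123213$032
  rot[4] = 2123213$0320
  rot[5] = 123213$03202
  rot[6] = 23213$032021
  rot[7] = 3213$0320212
  rot[8] = 213$03202123
  rot[9] = 13$032021232
  rot[10] = 3$0320212321
  rot[11] = $03202123213
Sorted (with $ < everything):
  sorted[0] = $03202123213
  sorted[1] = 02123213$032
  sorted[2] = 03202123213$
  sorted[3] = 123213$03202
  sorted[4] = 13$032021232
  sorted[5] = 202123213$03
  sorted[6] = 2123213$0320
  sorted[7] = 213$03202123
  sorted[8] = 23213$032021
  sorted[9] = 3$0320212321
  sorted[10] = 3202123213$0
  sorted[11] = 3213$0320212
sorted[11] = 3213$0320212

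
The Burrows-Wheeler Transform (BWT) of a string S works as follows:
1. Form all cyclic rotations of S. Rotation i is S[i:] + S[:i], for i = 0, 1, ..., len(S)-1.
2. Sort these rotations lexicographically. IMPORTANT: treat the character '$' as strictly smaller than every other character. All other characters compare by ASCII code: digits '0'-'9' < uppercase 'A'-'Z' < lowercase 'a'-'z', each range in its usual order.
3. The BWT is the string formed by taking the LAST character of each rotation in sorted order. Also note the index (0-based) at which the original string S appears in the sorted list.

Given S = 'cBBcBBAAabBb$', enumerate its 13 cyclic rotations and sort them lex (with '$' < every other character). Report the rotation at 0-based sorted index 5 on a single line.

All 13 rotations (rotation i = S[i:]+S[:i]):
  rot[0] = cBBcBBAAabBb$
  rot[1] = BBcBBAAabBb$c
  rot[2] = BcBBAAabBb$cB
  rot[3] = cBBAAabBb$cBB
  rot[4] = BBAAabBb$cBBc
  rot[5] = BAAabBb$cBBcB
  rot[6] = AAabBb$cBBcBB
  rot[7] = AabBb$cBBcBBA
  rot[8] = abBb$cBBcBBAA
  rot[9] = bBb$cBBcBBAAa
  rot[10] = Bb$cBBcBBAAab
  rot[11] = b$cBBcBBAAabB
  rot[12] = $cBBcBBAAabBb
Sorted (with $ < everything):
  sorted[0] = $cBBcBBAAabBb
  sorted[1] = AAabBb$cBBcBB
  sorted[2] = AabBb$cBBcBBA
  sorted[3] = BAAabBb$cBBcB
  sorted[4] = BBAAabBb$cBBc
  sorted[5] = BBcBBAAabBb$c
  sorted[6] = Bb$cBBcBBAAab
  sorted[7] = BcBBAAabBb$cB
  sorted[8] = abBb$cBBcBBAA
  sorted[9] = b$cBBcBBAAabB
  sorted[10] = bBb$cBBcBBAAa
  sorted[11] = cBBAAabBb$cBB
  sorted[12] = cBBcBBAAabBb$
sorted[5] = BBcBBAAabBb$c

Answer: BBcBBAAabBb$c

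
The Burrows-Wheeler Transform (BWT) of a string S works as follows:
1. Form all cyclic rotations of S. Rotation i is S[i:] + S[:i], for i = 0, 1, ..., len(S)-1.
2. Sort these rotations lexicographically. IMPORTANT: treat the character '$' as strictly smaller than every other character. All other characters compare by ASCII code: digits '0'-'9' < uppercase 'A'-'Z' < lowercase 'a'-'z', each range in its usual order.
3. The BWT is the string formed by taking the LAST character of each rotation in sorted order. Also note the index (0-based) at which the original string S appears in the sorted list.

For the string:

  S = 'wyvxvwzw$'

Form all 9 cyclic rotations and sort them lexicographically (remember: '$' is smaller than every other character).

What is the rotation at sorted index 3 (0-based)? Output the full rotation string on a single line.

Answer: w$wyvxvwz

Derivation:
All 9 rotations (rotation i = S[i:]+S[:i]):
  rot[0] = wyvxvwzw$
  rot[1] = yvxvwzw$w
  rot[2] = vxvwzw$wy
  rot[3] = xvwzw$wyv
  rot[4] = vwzw$wyvx
  rot[5] = wzw$wyvxv
  rot[6] = zw$wyvxvw
  rot[7] = w$wyvxvwz
  rot[8] = $wyvxvwzw
Sorted (with $ < everything):
  sorted[0] = $wyvxvwzw
  sorted[1] = vwzw$wyvx
  sorted[2] = vxvwzw$wy
  sorted[3] = w$wyvxvwz
  sorted[4] = wyvxvwzw$
  sorted[5] = wzw$wyvxv
  sorted[6] = xvwzw$wyv
  sorted[7] = yvxvwzw$w
  sorted[8] = zw$wyvxvw
sorted[3] = w$wyvxvwz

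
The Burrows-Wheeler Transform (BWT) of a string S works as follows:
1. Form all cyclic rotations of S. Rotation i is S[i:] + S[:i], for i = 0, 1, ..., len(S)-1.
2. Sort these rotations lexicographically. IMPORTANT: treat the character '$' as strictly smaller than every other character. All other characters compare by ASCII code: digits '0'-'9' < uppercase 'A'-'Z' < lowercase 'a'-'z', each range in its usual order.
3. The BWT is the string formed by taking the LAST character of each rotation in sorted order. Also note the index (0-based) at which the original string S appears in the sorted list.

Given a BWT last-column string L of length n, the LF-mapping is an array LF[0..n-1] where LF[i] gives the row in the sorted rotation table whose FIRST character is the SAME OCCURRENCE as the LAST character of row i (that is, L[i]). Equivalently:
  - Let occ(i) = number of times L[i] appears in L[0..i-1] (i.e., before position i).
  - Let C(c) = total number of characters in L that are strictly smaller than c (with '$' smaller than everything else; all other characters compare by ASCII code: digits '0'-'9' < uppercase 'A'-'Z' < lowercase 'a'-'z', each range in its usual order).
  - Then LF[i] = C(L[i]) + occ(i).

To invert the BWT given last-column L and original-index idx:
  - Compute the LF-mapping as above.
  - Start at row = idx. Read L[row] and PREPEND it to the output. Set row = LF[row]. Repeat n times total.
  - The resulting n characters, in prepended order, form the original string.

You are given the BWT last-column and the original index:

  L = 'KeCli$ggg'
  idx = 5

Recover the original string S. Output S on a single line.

LF mapping: 2 3 1 8 7 0 4 5 6
Walk LF starting at row 5, prepending L[row]:
  step 1: row=5, L[5]='$', prepend. Next row=LF[5]=0
  step 2: row=0, L[0]='K', prepend. Next row=LF[0]=2
  step 3: row=2, L[2]='C', prepend. Next row=LF[2]=1
  step 4: row=1, L[1]='e', prepend. Next row=LF[1]=3
  step 5: row=3, L[3]='l', prepend. Next row=LF[3]=8
  step 6: row=8, L[8]='g', prepend. Next row=LF[8]=6
  step 7: row=6, L[6]='g', prepend. Next row=LF[6]=4
  step 8: row=4, L[4]='i', prepend. Next row=LF[4]=7
  step 9: row=7, L[7]='g', prepend. Next row=LF[7]=5
Reversed output: giggleCK$

Answer: giggleCK$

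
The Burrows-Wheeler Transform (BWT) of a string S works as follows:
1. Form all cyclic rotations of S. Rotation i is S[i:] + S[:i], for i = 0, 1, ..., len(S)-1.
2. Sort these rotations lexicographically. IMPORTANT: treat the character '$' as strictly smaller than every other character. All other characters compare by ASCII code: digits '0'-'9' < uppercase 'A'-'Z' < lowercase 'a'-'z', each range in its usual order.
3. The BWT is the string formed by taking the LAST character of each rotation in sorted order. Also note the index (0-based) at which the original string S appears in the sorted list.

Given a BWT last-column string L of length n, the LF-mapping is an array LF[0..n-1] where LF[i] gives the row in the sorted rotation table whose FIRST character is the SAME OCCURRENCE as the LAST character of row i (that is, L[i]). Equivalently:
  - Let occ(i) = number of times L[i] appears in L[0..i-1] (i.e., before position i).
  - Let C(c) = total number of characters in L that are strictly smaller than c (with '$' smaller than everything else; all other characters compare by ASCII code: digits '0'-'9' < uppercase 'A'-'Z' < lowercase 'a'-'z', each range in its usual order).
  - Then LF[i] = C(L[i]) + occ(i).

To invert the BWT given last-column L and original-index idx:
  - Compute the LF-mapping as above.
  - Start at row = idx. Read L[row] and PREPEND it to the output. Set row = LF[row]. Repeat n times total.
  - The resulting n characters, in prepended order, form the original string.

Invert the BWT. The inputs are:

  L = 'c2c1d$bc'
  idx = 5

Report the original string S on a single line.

LF mapping: 4 2 5 1 7 0 3 6
Walk LF starting at row 5, prepending L[row]:
  step 1: row=5, L[5]='$', prepend. Next row=LF[5]=0
  step 2: row=0, L[0]='c', prepend. Next row=LF[0]=4
  step 3: row=4, L[4]='d', prepend. Next row=LF[4]=7
  step 4: row=7, L[7]='c', prepend. Next row=LF[7]=6
  step 5: row=6, L[6]='b', prepend. Next row=LF[6]=3
  step 6: row=3, L[3]='1', prepend. Next row=LF[3]=1
  step 7: row=1, L[1]='2', prepend. Next row=LF[1]=2
  step 8: row=2, L[2]='c', prepend. Next row=LF[2]=5
Reversed output: c21bcdc$

Answer: c21bcdc$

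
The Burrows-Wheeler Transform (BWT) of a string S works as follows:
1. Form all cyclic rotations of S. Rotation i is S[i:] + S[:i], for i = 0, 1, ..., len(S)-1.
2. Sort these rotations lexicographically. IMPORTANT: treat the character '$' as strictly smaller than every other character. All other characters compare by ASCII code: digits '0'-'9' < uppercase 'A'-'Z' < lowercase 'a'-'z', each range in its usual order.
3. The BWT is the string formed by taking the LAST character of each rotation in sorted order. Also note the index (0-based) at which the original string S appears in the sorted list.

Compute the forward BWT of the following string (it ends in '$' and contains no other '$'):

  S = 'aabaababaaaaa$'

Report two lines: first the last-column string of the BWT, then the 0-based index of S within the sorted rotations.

All 14 rotations (rotation i = S[i:]+S[:i]):
  rot[0] = aabaababaaaaa$
  rot[1] = abaababaaaaa$a
  rot[2] = baababaaaaa$aa
  rot[3] = aababaaaaa$aab
  rot[4] = ababaaaaa$aaba
  rot[5] = babaaaaa$aabaa
  rot[6] = abaaaaa$aabaab
  rot[7] = baaaaa$aabaaba
  rot[8] = aaaaa$aabaabab
  rot[9] = aaaa$aabaababa
  rot[10] = aaa$aabaababaa
  rot[11] = aa$aabaababaaa
  rot[12] = a$aabaababaaaa
  rot[13] = $aabaababaaaaa
Sorted (with $ < everything):
  sorted[0] = $aabaababaaaaa  (last char: 'a')
  sorted[1] = a$aabaababaaaa  (last char: 'a')
  sorted[2] = aa$aabaababaaa  (last char: 'a')
  sorted[3] = aaa$aabaababaa  (last char: 'a')
  sorted[4] = aaaa$aabaababa  (last char: 'a')
  sorted[5] = aaaaa$aabaabab  (last char: 'b')
  sorted[6] = aabaababaaaaa$  (last char: '$')
  sorted[7] = aababaaaaa$aab  (last char: 'b')
  sorted[8] = abaaaaa$aabaab  (last char: 'b')
  sorted[9] = abaababaaaaa$a  (last char: 'a')
  sorted[10] = ababaaaaa$aaba  (last char: 'a')
  sorted[11] = baaaaa$aabaaba  (last char: 'a')
  sorted[12] = baababaaaaa$aa  (last char: 'a')
  sorted[13] = babaaaaa$aabaa  (last char: 'a')
Last column: aaaaab$bbaaaaa
Original string S is at sorted index 6

Answer: aaaaab$bbaaaaa
6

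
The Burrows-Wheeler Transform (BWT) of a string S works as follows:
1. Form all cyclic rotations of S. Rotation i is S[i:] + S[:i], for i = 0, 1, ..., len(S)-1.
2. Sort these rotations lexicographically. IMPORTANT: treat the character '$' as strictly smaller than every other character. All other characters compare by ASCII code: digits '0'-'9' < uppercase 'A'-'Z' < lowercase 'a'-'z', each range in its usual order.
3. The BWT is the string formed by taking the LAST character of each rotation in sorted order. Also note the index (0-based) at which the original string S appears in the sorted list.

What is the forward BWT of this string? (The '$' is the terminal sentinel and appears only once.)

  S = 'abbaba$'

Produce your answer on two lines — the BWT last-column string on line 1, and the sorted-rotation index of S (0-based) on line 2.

All 7 rotations (rotation i = S[i:]+S[:i]):
  rot[0] = abbaba$
  rot[1] = bbaba$a
  rot[2] = baba$ab
  rot[3] = aba$abb
  rot[4] = ba$abba
  rot[5] = a$abbab
  rot[6] = $abbaba
Sorted (with $ < everything):
  sorted[0] = $abbaba  (last char: 'a')
  sorted[1] = a$abbab  (last char: 'b')
  sorted[2] = aba$abb  (last char: 'b')
  sorted[3] = abbaba$  (last char: '$')
  sorted[4] = ba$abba  (last char: 'a')
  sorted[5] = baba$ab  (last char: 'b')
  sorted[6] = bbaba$a  (last char: 'a')
Last column: abb$aba
Original string S is at sorted index 3

Answer: abb$aba
3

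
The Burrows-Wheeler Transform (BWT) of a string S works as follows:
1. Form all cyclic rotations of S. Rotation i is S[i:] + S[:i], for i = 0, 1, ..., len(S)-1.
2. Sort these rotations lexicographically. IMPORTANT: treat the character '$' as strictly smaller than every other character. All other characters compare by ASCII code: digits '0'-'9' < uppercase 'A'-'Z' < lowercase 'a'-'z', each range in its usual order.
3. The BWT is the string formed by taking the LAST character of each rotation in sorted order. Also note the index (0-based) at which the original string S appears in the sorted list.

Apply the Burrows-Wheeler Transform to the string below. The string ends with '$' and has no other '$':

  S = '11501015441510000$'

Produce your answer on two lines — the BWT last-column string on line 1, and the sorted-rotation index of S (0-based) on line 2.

Answer: 000015150$14045111
9

Derivation:
All 18 rotations (rotation i = S[i:]+S[:i]):
  rot[0] = 11501015441510000$
  rot[1] = 1501015441510000$1
  rot[2] = 501015441510000$11
  rot[3] = 01015441510000$115
  rot[4] = 1015441510000$1150
  rot[5] = 015441510000$11501
  rot[6] = 15441510000$115010
  rot[7] = 5441510000$1150101
  rot[8] = 441510000$11501015
  rot[9] = 41510000$115010154
  rot[10] = 1510000$1150101544
  rot[11] = 510000$11501015441
  rot[12] = 10000$115010154415
  rot[13] = 0000$1150101544151
  rot[14] = 000$11501015441510
  rot[15] = 00$115010154415100
  rot[16] = 0$1150101544151000
  rot[17] = $11501015441510000
Sorted (with $ < everything):
  sorted[0] = $11501015441510000  (last char: '0')
  sorted[1] = 0$1150101544151000  (last char: '0')
  sorted[2] = 00$115010154415100  (last char: '0')
  sorted[3] = 000$11501015441510  (last char: '0')
  sorted[4] = 0000$1150101544151  (last char: '1')
  sorted[5] = 01015441510000$115  (last char: '5')
  sorted[6] = 015441510000$11501  (last char: '1')
  sorted[7] = 10000$115010154415  (last char: '5')
  sorted[8] = 1015441510000$1150  (last char: '0')
  sorted[9] = 11501015441510000$  (last char: '$')
  sorted[10] = 1501015441510000$1  (last char: '1')
  sorted[11] = 1510000$1150101544  (last char: '4')
  sorted[12] = 15441510000$115010  (last char: '0')
  sorted[13] = 41510000$115010154  (last char: '4')
  sorted[14] = 441510000$11501015  (last char: '5')
  sorted[15] = 501015441510000$11  (last char: '1')
  sorted[16] = 510000$11501015441  (last char: '1')
  sorted[17] = 5441510000$1150101  (last char: '1')
Last column: 000015150$14045111
Original string S is at sorted index 9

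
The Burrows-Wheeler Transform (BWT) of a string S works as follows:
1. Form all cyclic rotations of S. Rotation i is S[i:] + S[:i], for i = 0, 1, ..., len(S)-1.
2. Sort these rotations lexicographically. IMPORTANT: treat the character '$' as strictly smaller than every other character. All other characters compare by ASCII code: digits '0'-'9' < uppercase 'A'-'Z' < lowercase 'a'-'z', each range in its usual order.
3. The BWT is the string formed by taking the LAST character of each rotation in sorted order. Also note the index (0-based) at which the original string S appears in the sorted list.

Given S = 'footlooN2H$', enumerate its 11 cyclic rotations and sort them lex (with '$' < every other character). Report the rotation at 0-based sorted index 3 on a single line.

Answer: N2H$footloo

Derivation:
All 11 rotations (rotation i = S[i:]+S[:i]):
  rot[0] = footlooN2H$
  rot[1] = ootlooN2H$f
  rot[2] = otlooN2H$fo
  rot[3] = tlooN2H$foo
  rot[4] = looN2H$foot
  rot[5] = ooN2H$footl
  rot[6] = oN2H$footlo
  rot[7] = N2H$footloo
  rot[8] = 2H$footlooN
  rot[9] = H$footlooN2
  rot[10] = $footlooN2H
Sorted (with $ < everything):
  sorted[0] = $footlooN2H
  sorted[1] = 2H$footlooN
  sorted[2] = H$footlooN2
  sorted[3] = N2H$footloo
  sorted[4] = footlooN2H$
  sorted[5] = looN2H$foot
  sorted[6] = oN2H$footlo
  sorted[7] = ooN2H$footl
  sorted[8] = ootlooN2H$f
  sorted[9] = otlooN2H$fo
  sorted[10] = tlooN2H$foo
sorted[3] = N2H$footloo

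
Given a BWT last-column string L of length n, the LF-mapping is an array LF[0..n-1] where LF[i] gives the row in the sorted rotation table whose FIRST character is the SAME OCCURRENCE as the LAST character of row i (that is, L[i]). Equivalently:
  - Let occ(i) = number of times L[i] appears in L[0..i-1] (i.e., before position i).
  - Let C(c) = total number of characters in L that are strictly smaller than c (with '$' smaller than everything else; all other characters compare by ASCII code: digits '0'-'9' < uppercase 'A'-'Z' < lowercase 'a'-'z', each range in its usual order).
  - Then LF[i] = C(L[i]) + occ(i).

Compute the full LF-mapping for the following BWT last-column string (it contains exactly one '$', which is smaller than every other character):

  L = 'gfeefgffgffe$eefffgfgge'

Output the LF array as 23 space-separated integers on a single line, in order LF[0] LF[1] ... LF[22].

Answer: 17 7 1 2 8 18 9 10 19 11 12 3 0 4 5 13 14 15 20 16 21 22 6

Derivation:
Char counts: '$':1, 'e':6, 'f':10, 'g':6
C (first-col start): C('$')=0, C('e')=1, C('f')=7, C('g')=17
L[0]='g': occ=0, LF[0]=C('g')+0=17+0=17
L[1]='f': occ=0, LF[1]=C('f')+0=7+0=7
L[2]='e': occ=0, LF[2]=C('e')+0=1+0=1
L[3]='e': occ=1, LF[3]=C('e')+1=1+1=2
L[4]='f': occ=1, LF[4]=C('f')+1=7+1=8
L[5]='g': occ=1, LF[5]=C('g')+1=17+1=18
L[6]='f': occ=2, LF[6]=C('f')+2=7+2=9
L[7]='f': occ=3, LF[7]=C('f')+3=7+3=10
L[8]='g': occ=2, LF[8]=C('g')+2=17+2=19
L[9]='f': occ=4, LF[9]=C('f')+4=7+4=11
L[10]='f': occ=5, LF[10]=C('f')+5=7+5=12
L[11]='e': occ=2, LF[11]=C('e')+2=1+2=3
L[12]='$': occ=0, LF[12]=C('$')+0=0+0=0
L[13]='e': occ=3, LF[13]=C('e')+3=1+3=4
L[14]='e': occ=4, LF[14]=C('e')+4=1+4=5
L[15]='f': occ=6, LF[15]=C('f')+6=7+6=13
L[16]='f': occ=7, LF[16]=C('f')+7=7+7=14
L[17]='f': occ=8, LF[17]=C('f')+8=7+8=15
L[18]='g': occ=3, LF[18]=C('g')+3=17+3=20
L[19]='f': occ=9, LF[19]=C('f')+9=7+9=16
L[20]='g': occ=4, LF[20]=C('g')+4=17+4=21
L[21]='g': occ=5, LF[21]=C('g')+5=17+5=22
L[22]='e': occ=5, LF[22]=C('e')+5=1+5=6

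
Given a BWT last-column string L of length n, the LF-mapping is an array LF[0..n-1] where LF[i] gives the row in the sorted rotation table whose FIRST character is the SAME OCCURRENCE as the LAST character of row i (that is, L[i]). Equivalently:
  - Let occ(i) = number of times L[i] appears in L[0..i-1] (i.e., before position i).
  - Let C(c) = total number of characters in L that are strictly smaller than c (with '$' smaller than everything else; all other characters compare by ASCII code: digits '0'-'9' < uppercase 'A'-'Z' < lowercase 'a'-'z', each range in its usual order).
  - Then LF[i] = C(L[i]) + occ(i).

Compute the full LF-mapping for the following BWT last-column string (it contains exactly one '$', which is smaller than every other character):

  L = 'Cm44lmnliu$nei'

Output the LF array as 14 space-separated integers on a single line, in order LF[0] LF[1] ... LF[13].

Char counts: '$':1, '4':2, 'C':1, 'e':1, 'i':2, 'l':2, 'm':2, 'n':2, 'u':1
C (first-col start): C('$')=0, C('4')=1, C('C')=3, C('e')=4, C('i')=5, C('l')=7, C('m')=9, C('n')=11, C('u')=13
L[0]='C': occ=0, LF[0]=C('C')+0=3+0=3
L[1]='m': occ=0, LF[1]=C('m')+0=9+0=9
L[2]='4': occ=0, LF[2]=C('4')+0=1+0=1
L[3]='4': occ=1, LF[3]=C('4')+1=1+1=2
L[4]='l': occ=0, LF[4]=C('l')+0=7+0=7
L[5]='m': occ=1, LF[5]=C('m')+1=9+1=10
L[6]='n': occ=0, LF[6]=C('n')+0=11+0=11
L[7]='l': occ=1, LF[7]=C('l')+1=7+1=8
L[8]='i': occ=0, LF[8]=C('i')+0=5+0=5
L[9]='u': occ=0, LF[9]=C('u')+0=13+0=13
L[10]='$': occ=0, LF[10]=C('$')+0=0+0=0
L[11]='n': occ=1, LF[11]=C('n')+1=11+1=12
L[12]='e': occ=0, LF[12]=C('e')+0=4+0=4
L[13]='i': occ=1, LF[13]=C('i')+1=5+1=6

Answer: 3 9 1 2 7 10 11 8 5 13 0 12 4 6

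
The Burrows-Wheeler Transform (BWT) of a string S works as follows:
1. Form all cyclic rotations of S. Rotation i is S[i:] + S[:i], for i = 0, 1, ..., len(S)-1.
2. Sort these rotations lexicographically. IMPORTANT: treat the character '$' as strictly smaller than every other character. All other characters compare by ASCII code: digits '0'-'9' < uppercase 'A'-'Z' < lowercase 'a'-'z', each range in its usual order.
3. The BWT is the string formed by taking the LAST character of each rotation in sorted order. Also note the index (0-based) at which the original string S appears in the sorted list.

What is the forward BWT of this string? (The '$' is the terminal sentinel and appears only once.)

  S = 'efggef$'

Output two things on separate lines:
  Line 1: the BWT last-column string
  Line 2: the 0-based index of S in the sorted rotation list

Answer: fg$eegf
2

Derivation:
All 7 rotations (rotation i = S[i:]+S[:i]):
  rot[0] = efggef$
  rot[1] = fggef$e
  rot[2] = ggef$ef
  rot[3] = gef$efg
  rot[4] = ef$efgg
  rot[5] = f$efgge
  rot[6] = $efggef
Sorted (with $ < everything):
  sorted[0] = $efggef  (last char: 'f')
  sorted[1] = ef$efgg  (last char: 'g')
  sorted[2] = efggef$  (last char: '$')
  sorted[3] = f$efgge  (last char: 'e')
  sorted[4] = fggef$e  (last char: 'e')
  sorted[5] = gef$efg  (last char: 'g')
  sorted[6] = ggef$ef  (last char: 'f')
Last column: fg$eegf
Original string S is at sorted index 2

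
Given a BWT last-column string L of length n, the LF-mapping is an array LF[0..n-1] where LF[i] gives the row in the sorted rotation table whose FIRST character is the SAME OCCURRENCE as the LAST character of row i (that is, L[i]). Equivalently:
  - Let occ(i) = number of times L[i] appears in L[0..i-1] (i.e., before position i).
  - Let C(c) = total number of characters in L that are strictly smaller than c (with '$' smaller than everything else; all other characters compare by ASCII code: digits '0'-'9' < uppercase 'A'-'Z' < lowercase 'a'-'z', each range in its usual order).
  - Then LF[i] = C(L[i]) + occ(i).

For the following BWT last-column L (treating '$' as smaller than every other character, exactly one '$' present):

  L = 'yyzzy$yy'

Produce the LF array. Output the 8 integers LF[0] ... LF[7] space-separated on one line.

Char counts: '$':1, 'y':5, 'z':2
C (first-col start): C('$')=0, C('y')=1, C('z')=6
L[0]='y': occ=0, LF[0]=C('y')+0=1+0=1
L[1]='y': occ=1, LF[1]=C('y')+1=1+1=2
L[2]='z': occ=0, LF[2]=C('z')+0=6+0=6
L[3]='z': occ=1, LF[3]=C('z')+1=6+1=7
L[4]='y': occ=2, LF[4]=C('y')+2=1+2=3
L[5]='$': occ=0, LF[5]=C('$')+0=0+0=0
L[6]='y': occ=3, LF[6]=C('y')+3=1+3=4
L[7]='y': occ=4, LF[7]=C('y')+4=1+4=5

Answer: 1 2 6 7 3 0 4 5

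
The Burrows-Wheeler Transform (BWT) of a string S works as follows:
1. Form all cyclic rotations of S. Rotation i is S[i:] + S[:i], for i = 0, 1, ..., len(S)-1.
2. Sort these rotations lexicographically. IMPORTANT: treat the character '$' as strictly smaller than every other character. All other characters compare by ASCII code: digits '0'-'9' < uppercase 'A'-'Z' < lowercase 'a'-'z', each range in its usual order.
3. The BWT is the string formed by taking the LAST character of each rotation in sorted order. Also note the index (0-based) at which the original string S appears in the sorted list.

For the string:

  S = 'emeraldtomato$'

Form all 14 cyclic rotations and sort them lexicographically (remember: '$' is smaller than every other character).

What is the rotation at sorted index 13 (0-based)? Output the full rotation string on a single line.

All 14 rotations (rotation i = S[i:]+S[:i]):
  rot[0] = emeraldtomato$
  rot[1] = meraldtomato$e
  rot[2] = eraldtomato$em
  rot[3] = raldtomato$eme
  rot[4] = aldtomato$emer
  rot[5] = ldtomato$emera
  rot[6] = dtomato$emeral
  rot[7] = tomato$emerald
  rot[8] = omato$emeraldt
  rot[9] = mato$emeraldto
  rot[10] = ato$emeraldtom
  rot[11] = to$emeraldtoma
  rot[12] = o$emeraldtomat
  rot[13] = $emeraldtomato
Sorted (with $ < everything):
  sorted[0] = $emeraldtomato
  sorted[1] = aldtomato$emer
  sorted[2] = ato$emeraldtom
  sorted[3] = dtomato$emeral
  sorted[4] = emeraldtomato$
  sorted[5] = eraldtomato$em
  sorted[6] = ldtomato$emera
  sorted[7] = mato$emeraldto
  sorted[8] = meraldtomato$e
  sorted[9] = o$emeraldtomat
  sorted[10] = omato$emeraldt
  sorted[11] = raldtomato$eme
  sorted[12] = to$emeraldtoma
  sorted[13] = tomato$emerald
sorted[13] = tomato$emerald

Answer: tomato$emerald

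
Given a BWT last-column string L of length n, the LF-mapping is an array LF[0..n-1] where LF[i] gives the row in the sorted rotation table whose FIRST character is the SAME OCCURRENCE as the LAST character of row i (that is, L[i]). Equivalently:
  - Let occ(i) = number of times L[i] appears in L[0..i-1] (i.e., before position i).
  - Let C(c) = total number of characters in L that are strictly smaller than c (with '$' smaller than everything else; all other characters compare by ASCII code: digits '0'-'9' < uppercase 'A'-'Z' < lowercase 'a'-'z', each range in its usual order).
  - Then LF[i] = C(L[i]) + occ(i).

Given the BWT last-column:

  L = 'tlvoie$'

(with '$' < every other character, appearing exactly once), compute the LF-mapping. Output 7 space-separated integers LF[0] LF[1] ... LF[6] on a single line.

Answer: 5 3 6 4 2 1 0

Derivation:
Char counts: '$':1, 'e':1, 'i':1, 'l':1, 'o':1, 't':1, 'v':1
C (first-col start): C('$')=0, C('e')=1, C('i')=2, C('l')=3, C('o')=4, C('t')=5, C('v')=6
L[0]='t': occ=0, LF[0]=C('t')+0=5+0=5
L[1]='l': occ=0, LF[1]=C('l')+0=3+0=3
L[2]='v': occ=0, LF[2]=C('v')+0=6+0=6
L[3]='o': occ=0, LF[3]=C('o')+0=4+0=4
L[4]='i': occ=0, LF[4]=C('i')+0=2+0=2
L[5]='e': occ=0, LF[5]=C('e')+0=1+0=1
L[6]='$': occ=0, LF[6]=C('$')+0=0+0=0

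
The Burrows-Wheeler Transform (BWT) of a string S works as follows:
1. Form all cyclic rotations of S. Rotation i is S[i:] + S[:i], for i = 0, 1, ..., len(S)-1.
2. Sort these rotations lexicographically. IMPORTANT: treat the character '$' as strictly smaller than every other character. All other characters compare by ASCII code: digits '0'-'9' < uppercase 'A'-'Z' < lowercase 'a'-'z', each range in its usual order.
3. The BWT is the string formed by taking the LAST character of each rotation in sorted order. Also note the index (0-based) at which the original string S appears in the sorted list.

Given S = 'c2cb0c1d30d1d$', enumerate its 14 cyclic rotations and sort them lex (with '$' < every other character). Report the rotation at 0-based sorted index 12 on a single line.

Answer: d1d$c2cb0c1d30

Derivation:
All 14 rotations (rotation i = S[i:]+S[:i]):
  rot[0] = c2cb0c1d30d1d$
  rot[1] = 2cb0c1d30d1d$c
  rot[2] = cb0c1d30d1d$c2
  rot[3] = b0c1d30d1d$c2c
  rot[4] = 0c1d30d1d$c2cb
  rot[5] = c1d30d1d$c2cb0
  rot[6] = 1d30d1d$c2cb0c
  rot[7] = d30d1d$c2cb0c1
  rot[8] = 30d1d$c2cb0c1d
  rot[9] = 0d1d$c2cb0c1d3
  rot[10] = d1d$c2cb0c1d30
  rot[11] = 1d$c2cb0c1d30d
  rot[12] = d$c2cb0c1d30d1
  rot[13] = $c2cb0c1d30d1d
Sorted (with $ < everything):
  sorted[0] = $c2cb0c1d30d1d
  sorted[1] = 0c1d30d1d$c2cb
  sorted[2] = 0d1d$c2cb0c1d3
  sorted[3] = 1d$c2cb0c1d30d
  sorted[4] = 1d30d1d$c2cb0c
  sorted[5] = 2cb0c1d30d1d$c
  sorted[6] = 30d1d$c2cb0c1d
  sorted[7] = b0c1d30d1d$c2c
  sorted[8] = c1d30d1d$c2cb0
  sorted[9] = c2cb0c1d30d1d$
  sorted[10] = cb0c1d30d1d$c2
  sorted[11] = d$c2cb0c1d30d1
  sorted[12] = d1d$c2cb0c1d30
  sorted[13] = d30d1d$c2cb0c1
sorted[12] = d1d$c2cb0c1d30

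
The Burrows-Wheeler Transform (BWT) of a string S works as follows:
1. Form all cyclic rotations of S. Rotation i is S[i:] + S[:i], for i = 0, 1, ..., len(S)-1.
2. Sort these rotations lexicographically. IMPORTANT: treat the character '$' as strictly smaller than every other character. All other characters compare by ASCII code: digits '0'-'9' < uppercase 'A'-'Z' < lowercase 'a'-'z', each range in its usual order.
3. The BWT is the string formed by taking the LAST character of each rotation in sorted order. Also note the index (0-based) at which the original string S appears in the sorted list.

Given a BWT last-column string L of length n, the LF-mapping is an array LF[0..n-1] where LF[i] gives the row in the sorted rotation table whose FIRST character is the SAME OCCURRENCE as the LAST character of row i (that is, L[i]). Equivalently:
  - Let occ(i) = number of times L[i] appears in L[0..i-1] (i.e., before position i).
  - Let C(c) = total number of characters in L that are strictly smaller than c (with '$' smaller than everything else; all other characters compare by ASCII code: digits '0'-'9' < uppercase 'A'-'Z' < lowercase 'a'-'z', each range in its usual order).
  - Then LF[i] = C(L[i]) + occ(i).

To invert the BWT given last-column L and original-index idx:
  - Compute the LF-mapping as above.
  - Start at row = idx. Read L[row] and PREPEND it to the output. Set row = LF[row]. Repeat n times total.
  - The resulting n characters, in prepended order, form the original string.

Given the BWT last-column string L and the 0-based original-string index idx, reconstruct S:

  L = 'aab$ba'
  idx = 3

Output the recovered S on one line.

LF mapping: 1 2 4 0 5 3
Walk LF starting at row 3, prepending L[row]:
  step 1: row=3, L[3]='$', prepend. Next row=LF[3]=0
  step 2: row=0, L[0]='a', prepend. Next row=LF[0]=1
  step 3: row=1, L[1]='a', prepend. Next row=LF[1]=2
  step 4: row=2, L[2]='b', prepend. Next row=LF[2]=4
  step 5: row=4, L[4]='b', prepend. Next row=LF[4]=5
  step 6: row=5, L[5]='a', prepend. Next row=LF[5]=3
Reversed output: abbaa$

Answer: abbaa$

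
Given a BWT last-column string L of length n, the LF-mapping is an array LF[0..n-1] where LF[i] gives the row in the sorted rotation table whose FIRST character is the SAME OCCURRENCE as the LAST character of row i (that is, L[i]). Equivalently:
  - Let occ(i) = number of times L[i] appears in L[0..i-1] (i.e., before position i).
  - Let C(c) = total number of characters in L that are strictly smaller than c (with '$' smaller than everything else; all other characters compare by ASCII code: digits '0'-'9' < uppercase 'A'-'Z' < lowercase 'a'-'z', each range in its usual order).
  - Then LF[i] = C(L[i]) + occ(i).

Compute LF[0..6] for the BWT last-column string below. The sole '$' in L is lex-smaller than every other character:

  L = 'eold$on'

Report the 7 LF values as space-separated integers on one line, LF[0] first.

Answer: 2 5 3 1 0 6 4

Derivation:
Char counts: '$':1, 'd':1, 'e':1, 'l':1, 'n':1, 'o':2
C (first-col start): C('$')=0, C('d')=1, C('e')=2, C('l')=3, C('n')=4, C('o')=5
L[0]='e': occ=0, LF[0]=C('e')+0=2+0=2
L[1]='o': occ=0, LF[1]=C('o')+0=5+0=5
L[2]='l': occ=0, LF[2]=C('l')+0=3+0=3
L[3]='d': occ=0, LF[3]=C('d')+0=1+0=1
L[4]='$': occ=0, LF[4]=C('$')+0=0+0=0
L[5]='o': occ=1, LF[5]=C('o')+1=5+1=6
L[6]='n': occ=0, LF[6]=C('n')+0=4+0=4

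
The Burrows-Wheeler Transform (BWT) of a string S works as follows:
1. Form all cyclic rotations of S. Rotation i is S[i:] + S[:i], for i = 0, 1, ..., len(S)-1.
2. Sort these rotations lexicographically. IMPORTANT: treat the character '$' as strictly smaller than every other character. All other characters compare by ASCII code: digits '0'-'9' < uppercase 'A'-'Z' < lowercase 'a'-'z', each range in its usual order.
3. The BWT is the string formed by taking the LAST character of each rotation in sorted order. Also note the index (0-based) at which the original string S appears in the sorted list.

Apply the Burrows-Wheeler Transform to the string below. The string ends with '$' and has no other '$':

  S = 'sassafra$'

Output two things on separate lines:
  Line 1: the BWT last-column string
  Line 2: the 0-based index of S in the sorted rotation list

Answer: arssafs$a
7

Derivation:
All 9 rotations (rotation i = S[i:]+S[:i]):
  rot[0] = sassafra$
  rot[1] = assafra$s
  rot[2] = ssafra$sa
  rot[3] = safra$sas
  rot[4] = afra$sass
  rot[5] = fra$sassa
  rot[6] = ra$sassaf
  rot[7] = a$sassafr
  rot[8] = $sassafra
Sorted (with $ < everything):
  sorted[0] = $sassafra  (last char: 'a')
  sorted[1] = a$sassafr  (last char: 'r')
  sorted[2] = afra$sass  (last char: 's')
  sorted[3] = assafra$s  (last char: 's')
  sorted[4] = fra$sassa  (last char: 'a')
  sorted[5] = ra$sassaf  (last char: 'f')
  sorted[6] = safra$sas  (last char: 's')
  sorted[7] = sassafra$  (last char: '$')
  sorted[8] = ssafra$sa  (last char: 'a')
Last column: arssafs$a
Original string S is at sorted index 7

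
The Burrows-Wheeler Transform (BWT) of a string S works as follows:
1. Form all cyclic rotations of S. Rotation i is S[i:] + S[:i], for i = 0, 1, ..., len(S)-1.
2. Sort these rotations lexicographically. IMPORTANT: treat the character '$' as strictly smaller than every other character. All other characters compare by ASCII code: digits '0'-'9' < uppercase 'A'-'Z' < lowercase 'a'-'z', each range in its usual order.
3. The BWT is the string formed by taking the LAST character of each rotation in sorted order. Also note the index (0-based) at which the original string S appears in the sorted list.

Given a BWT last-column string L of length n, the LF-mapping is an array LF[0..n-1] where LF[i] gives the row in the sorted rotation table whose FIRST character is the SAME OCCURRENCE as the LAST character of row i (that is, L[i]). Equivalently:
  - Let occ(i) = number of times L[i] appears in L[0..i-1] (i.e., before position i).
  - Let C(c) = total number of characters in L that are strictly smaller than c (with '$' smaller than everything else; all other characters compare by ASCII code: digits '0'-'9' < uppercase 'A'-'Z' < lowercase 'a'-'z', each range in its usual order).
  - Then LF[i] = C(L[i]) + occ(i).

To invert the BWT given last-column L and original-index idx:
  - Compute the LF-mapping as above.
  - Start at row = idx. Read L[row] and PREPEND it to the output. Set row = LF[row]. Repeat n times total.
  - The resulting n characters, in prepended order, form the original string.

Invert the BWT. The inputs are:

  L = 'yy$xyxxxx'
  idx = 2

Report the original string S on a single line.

LF mapping: 6 7 0 1 8 2 3 4 5
Walk LF starting at row 2, prepending L[row]:
  step 1: row=2, L[2]='$', prepend. Next row=LF[2]=0
  step 2: row=0, L[0]='y', prepend. Next row=LF[0]=6
  step 3: row=6, L[6]='x', prepend. Next row=LF[6]=3
  step 4: row=3, L[3]='x', prepend. Next row=LF[3]=1
  step 5: row=1, L[1]='y', prepend. Next row=LF[1]=7
  step 6: row=7, L[7]='x', prepend. Next row=LF[7]=4
  step 7: row=4, L[4]='y', prepend. Next row=LF[4]=8
  step 8: row=8, L[8]='x', prepend. Next row=LF[8]=5
  step 9: row=5, L[5]='x', prepend. Next row=LF[5]=2
Reversed output: xxyxyxxy$

Answer: xxyxyxxy$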